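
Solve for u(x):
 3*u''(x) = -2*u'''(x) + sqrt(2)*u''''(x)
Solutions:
 u(x) = C1 + C2*x + C3*exp(sqrt(2)*x*(1 - sqrt(1 + 3*sqrt(2)))/2) + C4*exp(sqrt(2)*x*(1 + sqrt(1 + 3*sqrt(2)))/2)


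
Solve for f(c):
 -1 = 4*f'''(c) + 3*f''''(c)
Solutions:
 f(c) = C1 + C2*c + C3*c^2 + C4*exp(-4*c/3) - c^3/24


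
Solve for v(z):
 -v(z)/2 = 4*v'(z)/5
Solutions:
 v(z) = C1*exp(-5*z/8)


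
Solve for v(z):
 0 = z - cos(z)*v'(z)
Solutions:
 v(z) = C1 + Integral(z/cos(z), z)


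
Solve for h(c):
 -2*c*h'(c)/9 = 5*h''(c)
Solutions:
 h(c) = C1 + C2*erf(sqrt(5)*c/15)


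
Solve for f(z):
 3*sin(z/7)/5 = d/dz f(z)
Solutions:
 f(z) = C1 - 21*cos(z/7)/5


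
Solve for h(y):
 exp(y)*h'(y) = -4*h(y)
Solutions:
 h(y) = C1*exp(4*exp(-y))


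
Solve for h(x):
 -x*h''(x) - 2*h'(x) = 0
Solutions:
 h(x) = C1 + C2/x


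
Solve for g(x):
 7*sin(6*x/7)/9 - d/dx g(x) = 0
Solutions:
 g(x) = C1 - 49*cos(6*x/7)/54


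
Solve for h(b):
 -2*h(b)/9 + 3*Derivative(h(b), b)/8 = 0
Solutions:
 h(b) = C1*exp(16*b/27)


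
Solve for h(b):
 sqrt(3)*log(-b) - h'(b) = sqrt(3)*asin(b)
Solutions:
 h(b) = C1 + sqrt(3)*b*(log(-b) - 1) - sqrt(3)*(b*asin(b) + sqrt(1 - b^2))


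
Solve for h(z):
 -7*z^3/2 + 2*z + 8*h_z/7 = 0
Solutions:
 h(z) = C1 + 49*z^4/64 - 7*z^2/8


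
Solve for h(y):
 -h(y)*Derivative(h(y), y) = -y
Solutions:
 h(y) = -sqrt(C1 + y^2)
 h(y) = sqrt(C1 + y^2)


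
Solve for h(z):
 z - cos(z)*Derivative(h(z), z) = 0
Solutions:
 h(z) = C1 + Integral(z/cos(z), z)


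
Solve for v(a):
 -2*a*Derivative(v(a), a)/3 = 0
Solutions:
 v(a) = C1


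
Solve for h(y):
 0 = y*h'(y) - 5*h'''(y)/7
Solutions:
 h(y) = C1 + Integral(C2*airyai(5^(2/3)*7^(1/3)*y/5) + C3*airybi(5^(2/3)*7^(1/3)*y/5), y)


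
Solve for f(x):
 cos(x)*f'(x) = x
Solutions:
 f(x) = C1 + Integral(x/cos(x), x)


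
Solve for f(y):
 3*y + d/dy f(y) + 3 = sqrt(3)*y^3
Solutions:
 f(y) = C1 + sqrt(3)*y^4/4 - 3*y^2/2 - 3*y


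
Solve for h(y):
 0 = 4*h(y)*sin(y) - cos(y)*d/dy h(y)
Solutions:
 h(y) = C1/cos(y)^4


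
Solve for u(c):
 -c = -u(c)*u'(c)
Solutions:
 u(c) = -sqrt(C1 + c^2)
 u(c) = sqrt(C1 + c^2)


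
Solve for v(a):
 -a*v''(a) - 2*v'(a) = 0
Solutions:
 v(a) = C1 + C2/a


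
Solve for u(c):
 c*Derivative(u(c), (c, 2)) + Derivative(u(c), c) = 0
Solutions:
 u(c) = C1 + C2*log(c)


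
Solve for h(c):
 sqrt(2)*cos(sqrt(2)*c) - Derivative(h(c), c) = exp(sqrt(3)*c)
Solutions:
 h(c) = C1 - sqrt(3)*exp(sqrt(3)*c)/3 + sin(sqrt(2)*c)


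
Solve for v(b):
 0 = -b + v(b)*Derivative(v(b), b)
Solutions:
 v(b) = -sqrt(C1 + b^2)
 v(b) = sqrt(C1 + b^2)


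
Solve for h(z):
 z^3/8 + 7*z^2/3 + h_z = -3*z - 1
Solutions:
 h(z) = C1 - z^4/32 - 7*z^3/9 - 3*z^2/2 - z


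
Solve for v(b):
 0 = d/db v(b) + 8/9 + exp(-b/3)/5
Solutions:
 v(b) = C1 - 8*b/9 + 3*exp(-b/3)/5


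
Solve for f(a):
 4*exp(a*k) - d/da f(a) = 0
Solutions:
 f(a) = C1 + 4*exp(a*k)/k


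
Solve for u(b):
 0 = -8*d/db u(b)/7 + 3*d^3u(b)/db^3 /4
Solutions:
 u(b) = C1 + C2*exp(-4*sqrt(42)*b/21) + C3*exp(4*sqrt(42)*b/21)


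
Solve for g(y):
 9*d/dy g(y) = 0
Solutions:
 g(y) = C1


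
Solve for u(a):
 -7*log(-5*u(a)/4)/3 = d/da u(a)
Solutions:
 3*Integral(1/(log(-_y) - 2*log(2) + log(5)), (_y, u(a)))/7 = C1 - a


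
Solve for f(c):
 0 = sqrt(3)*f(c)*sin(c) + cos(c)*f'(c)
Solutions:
 f(c) = C1*cos(c)^(sqrt(3))


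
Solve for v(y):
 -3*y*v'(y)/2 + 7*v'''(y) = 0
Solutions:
 v(y) = C1 + Integral(C2*airyai(14^(2/3)*3^(1/3)*y/14) + C3*airybi(14^(2/3)*3^(1/3)*y/14), y)


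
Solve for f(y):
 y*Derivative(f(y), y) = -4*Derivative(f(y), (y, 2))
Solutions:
 f(y) = C1 + C2*erf(sqrt(2)*y/4)


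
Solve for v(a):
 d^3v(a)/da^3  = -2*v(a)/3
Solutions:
 v(a) = C3*exp(-2^(1/3)*3^(2/3)*a/3) + (C1*sin(2^(1/3)*3^(1/6)*a/2) + C2*cos(2^(1/3)*3^(1/6)*a/2))*exp(2^(1/3)*3^(2/3)*a/6)


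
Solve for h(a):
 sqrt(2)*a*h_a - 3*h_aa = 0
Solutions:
 h(a) = C1 + C2*erfi(2^(3/4)*sqrt(3)*a/6)


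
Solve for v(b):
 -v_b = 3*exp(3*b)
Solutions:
 v(b) = C1 - exp(3*b)


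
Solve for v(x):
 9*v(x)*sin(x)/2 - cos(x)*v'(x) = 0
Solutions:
 v(x) = C1/cos(x)^(9/2)


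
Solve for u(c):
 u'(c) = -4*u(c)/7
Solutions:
 u(c) = C1*exp(-4*c/7)


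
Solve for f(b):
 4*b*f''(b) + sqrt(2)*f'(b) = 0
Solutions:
 f(b) = C1 + C2*b^(1 - sqrt(2)/4)


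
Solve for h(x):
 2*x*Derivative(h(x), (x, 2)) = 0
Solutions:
 h(x) = C1 + C2*x


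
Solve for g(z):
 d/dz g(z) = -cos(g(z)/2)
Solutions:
 g(z) = -2*asin((C1 + exp(z))/(C1 - exp(z))) + 2*pi
 g(z) = 2*asin((C1 + exp(z))/(C1 - exp(z)))


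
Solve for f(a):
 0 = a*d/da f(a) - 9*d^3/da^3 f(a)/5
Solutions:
 f(a) = C1 + Integral(C2*airyai(15^(1/3)*a/3) + C3*airybi(15^(1/3)*a/3), a)


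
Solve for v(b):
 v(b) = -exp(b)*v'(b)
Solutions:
 v(b) = C1*exp(exp(-b))


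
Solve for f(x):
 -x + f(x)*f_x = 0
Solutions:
 f(x) = -sqrt(C1 + x^2)
 f(x) = sqrt(C1 + x^2)


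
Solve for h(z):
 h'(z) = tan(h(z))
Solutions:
 h(z) = pi - asin(C1*exp(z))
 h(z) = asin(C1*exp(z))


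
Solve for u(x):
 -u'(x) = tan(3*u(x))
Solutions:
 u(x) = -asin(C1*exp(-3*x))/3 + pi/3
 u(x) = asin(C1*exp(-3*x))/3


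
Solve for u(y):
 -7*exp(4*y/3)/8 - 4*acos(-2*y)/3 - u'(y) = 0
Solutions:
 u(y) = C1 - 4*y*acos(-2*y)/3 - 2*sqrt(1 - 4*y^2)/3 - 21*exp(4*y/3)/32


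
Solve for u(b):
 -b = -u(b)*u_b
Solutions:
 u(b) = -sqrt(C1 + b^2)
 u(b) = sqrt(C1 + b^2)


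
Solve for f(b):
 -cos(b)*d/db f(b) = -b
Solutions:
 f(b) = C1 + Integral(b/cos(b), b)


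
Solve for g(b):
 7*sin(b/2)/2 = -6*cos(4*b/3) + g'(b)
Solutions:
 g(b) = C1 + 9*sin(4*b/3)/2 - 7*cos(b/2)


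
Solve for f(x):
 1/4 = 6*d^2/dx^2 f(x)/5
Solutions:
 f(x) = C1 + C2*x + 5*x^2/48


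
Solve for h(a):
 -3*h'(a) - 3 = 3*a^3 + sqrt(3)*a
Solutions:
 h(a) = C1 - a^4/4 - sqrt(3)*a^2/6 - a


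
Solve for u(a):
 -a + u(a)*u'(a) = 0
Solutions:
 u(a) = -sqrt(C1 + a^2)
 u(a) = sqrt(C1 + a^2)


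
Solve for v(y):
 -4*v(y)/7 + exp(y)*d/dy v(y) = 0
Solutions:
 v(y) = C1*exp(-4*exp(-y)/7)


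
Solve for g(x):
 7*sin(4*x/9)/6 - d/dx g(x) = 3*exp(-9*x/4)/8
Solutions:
 g(x) = C1 - 21*cos(4*x/9)/8 + exp(-9*x/4)/6


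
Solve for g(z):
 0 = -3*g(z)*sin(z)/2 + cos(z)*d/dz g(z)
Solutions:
 g(z) = C1/cos(z)^(3/2)


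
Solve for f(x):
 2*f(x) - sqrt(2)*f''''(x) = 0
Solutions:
 f(x) = C1*exp(-2^(1/8)*x) + C2*exp(2^(1/8)*x) + C3*sin(2^(1/8)*x) + C4*cos(2^(1/8)*x)


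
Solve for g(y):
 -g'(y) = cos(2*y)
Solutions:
 g(y) = C1 - sin(2*y)/2


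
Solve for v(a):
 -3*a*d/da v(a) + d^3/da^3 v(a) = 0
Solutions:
 v(a) = C1 + Integral(C2*airyai(3^(1/3)*a) + C3*airybi(3^(1/3)*a), a)


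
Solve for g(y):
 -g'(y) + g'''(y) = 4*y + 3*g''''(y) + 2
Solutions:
 g(y) = C1 + C2*exp(y*(2*2^(1/3)/(9*sqrt(717) + 241)^(1/3) + 4 + 2^(2/3)*(9*sqrt(717) + 241)^(1/3))/36)*sin(2^(1/3)*sqrt(3)*y*(-2^(1/3)*(9*sqrt(717) + 241)^(1/3) + 2/(9*sqrt(717) + 241)^(1/3))/36) + C3*exp(y*(2*2^(1/3)/(9*sqrt(717) + 241)^(1/3) + 4 + 2^(2/3)*(9*sqrt(717) + 241)^(1/3))/36)*cos(2^(1/3)*sqrt(3)*y*(-2^(1/3)*(9*sqrt(717) + 241)^(1/3) + 2/(9*sqrt(717) + 241)^(1/3))/36) + C4*exp(y*(-2^(2/3)*(9*sqrt(717) + 241)^(1/3) - 2*2^(1/3)/(9*sqrt(717) + 241)^(1/3) + 2)/18) - 2*y^2 - 2*y


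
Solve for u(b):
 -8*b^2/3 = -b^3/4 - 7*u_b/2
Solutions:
 u(b) = C1 - b^4/56 + 16*b^3/63


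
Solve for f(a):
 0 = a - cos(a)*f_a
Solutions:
 f(a) = C1 + Integral(a/cos(a), a)


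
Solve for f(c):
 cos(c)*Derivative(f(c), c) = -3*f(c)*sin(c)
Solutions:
 f(c) = C1*cos(c)^3


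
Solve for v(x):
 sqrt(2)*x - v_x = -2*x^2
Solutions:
 v(x) = C1 + 2*x^3/3 + sqrt(2)*x^2/2


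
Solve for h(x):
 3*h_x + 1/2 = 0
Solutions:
 h(x) = C1 - x/6


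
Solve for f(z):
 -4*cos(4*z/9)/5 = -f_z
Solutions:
 f(z) = C1 + 9*sin(4*z/9)/5


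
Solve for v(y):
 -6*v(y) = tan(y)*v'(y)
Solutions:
 v(y) = C1/sin(y)^6


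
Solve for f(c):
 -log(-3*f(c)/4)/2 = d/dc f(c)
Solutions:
 2*Integral(1/(log(-_y) - 2*log(2) + log(3)), (_y, f(c))) = C1 - c


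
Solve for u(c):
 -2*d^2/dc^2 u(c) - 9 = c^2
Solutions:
 u(c) = C1 + C2*c - c^4/24 - 9*c^2/4


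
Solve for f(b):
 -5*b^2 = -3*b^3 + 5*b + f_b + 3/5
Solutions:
 f(b) = C1 + 3*b^4/4 - 5*b^3/3 - 5*b^2/2 - 3*b/5


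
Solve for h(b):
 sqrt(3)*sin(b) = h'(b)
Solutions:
 h(b) = C1 - sqrt(3)*cos(b)


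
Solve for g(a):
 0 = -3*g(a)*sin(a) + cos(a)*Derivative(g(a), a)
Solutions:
 g(a) = C1/cos(a)^3


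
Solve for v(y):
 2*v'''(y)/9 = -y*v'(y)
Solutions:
 v(y) = C1 + Integral(C2*airyai(-6^(2/3)*y/2) + C3*airybi(-6^(2/3)*y/2), y)


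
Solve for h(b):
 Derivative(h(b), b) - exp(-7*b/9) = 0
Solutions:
 h(b) = C1 - 9*exp(-7*b/9)/7


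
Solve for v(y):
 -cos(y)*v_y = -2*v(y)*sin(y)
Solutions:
 v(y) = C1/cos(y)^2


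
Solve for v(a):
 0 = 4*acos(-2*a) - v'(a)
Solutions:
 v(a) = C1 + 4*a*acos(-2*a) + 2*sqrt(1 - 4*a^2)


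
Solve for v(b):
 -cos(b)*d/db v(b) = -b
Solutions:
 v(b) = C1 + Integral(b/cos(b), b)


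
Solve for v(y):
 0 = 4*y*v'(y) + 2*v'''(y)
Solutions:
 v(y) = C1 + Integral(C2*airyai(-2^(1/3)*y) + C3*airybi(-2^(1/3)*y), y)


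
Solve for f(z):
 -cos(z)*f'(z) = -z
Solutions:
 f(z) = C1 + Integral(z/cos(z), z)


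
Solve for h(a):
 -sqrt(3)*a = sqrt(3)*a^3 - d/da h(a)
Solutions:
 h(a) = C1 + sqrt(3)*a^4/4 + sqrt(3)*a^2/2


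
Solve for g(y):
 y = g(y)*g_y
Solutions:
 g(y) = -sqrt(C1 + y^2)
 g(y) = sqrt(C1 + y^2)


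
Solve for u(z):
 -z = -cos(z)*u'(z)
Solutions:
 u(z) = C1 + Integral(z/cos(z), z)


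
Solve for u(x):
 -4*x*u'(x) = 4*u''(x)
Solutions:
 u(x) = C1 + C2*erf(sqrt(2)*x/2)


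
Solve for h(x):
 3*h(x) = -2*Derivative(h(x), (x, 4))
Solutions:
 h(x) = (C1*sin(6^(1/4)*x/2) + C2*cos(6^(1/4)*x/2))*exp(-6^(1/4)*x/2) + (C3*sin(6^(1/4)*x/2) + C4*cos(6^(1/4)*x/2))*exp(6^(1/4)*x/2)


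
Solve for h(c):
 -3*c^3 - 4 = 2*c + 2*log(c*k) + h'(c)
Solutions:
 h(c) = C1 - 3*c^4/4 - c^2 - 2*c*log(c*k) - 2*c


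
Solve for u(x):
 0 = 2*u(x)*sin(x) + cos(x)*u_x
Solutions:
 u(x) = C1*cos(x)^2


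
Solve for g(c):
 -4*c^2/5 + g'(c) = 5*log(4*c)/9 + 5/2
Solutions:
 g(c) = C1 + 4*c^3/15 + 5*c*log(c)/9 + 10*c*log(2)/9 + 35*c/18


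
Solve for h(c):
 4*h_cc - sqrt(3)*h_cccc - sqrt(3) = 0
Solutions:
 h(c) = C1 + C2*c + C3*exp(-2*3^(3/4)*c/3) + C4*exp(2*3^(3/4)*c/3) + sqrt(3)*c^2/8


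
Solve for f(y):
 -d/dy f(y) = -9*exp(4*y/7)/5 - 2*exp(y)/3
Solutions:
 f(y) = C1 + 63*exp(4*y/7)/20 + 2*exp(y)/3


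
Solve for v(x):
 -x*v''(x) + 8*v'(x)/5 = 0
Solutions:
 v(x) = C1 + C2*x^(13/5)


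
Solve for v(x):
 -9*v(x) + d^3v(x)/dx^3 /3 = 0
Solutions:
 v(x) = C3*exp(3*x) + (C1*sin(3*sqrt(3)*x/2) + C2*cos(3*sqrt(3)*x/2))*exp(-3*x/2)


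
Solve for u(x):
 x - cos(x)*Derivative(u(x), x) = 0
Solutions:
 u(x) = C1 + Integral(x/cos(x), x)


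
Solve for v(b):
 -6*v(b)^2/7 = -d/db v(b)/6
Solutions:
 v(b) = -7/(C1 + 36*b)


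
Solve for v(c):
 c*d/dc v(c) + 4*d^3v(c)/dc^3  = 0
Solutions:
 v(c) = C1 + Integral(C2*airyai(-2^(1/3)*c/2) + C3*airybi(-2^(1/3)*c/2), c)


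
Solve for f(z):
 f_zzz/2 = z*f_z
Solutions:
 f(z) = C1 + Integral(C2*airyai(2^(1/3)*z) + C3*airybi(2^(1/3)*z), z)


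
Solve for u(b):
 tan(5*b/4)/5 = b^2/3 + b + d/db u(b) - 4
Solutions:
 u(b) = C1 - b^3/9 - b^2/2 + 4*b - 4*log(cos(5*b/4))/25


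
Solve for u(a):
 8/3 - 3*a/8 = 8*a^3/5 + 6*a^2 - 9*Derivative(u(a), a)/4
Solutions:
 u(a) = C1 + 8*a^4/45 + 8*a^3/9 + a^2/12 - 32*a/27


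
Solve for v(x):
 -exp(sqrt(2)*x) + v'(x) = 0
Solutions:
 v(x) = C1 + sqrt(2)*exp(sqrt(2)*x)/2


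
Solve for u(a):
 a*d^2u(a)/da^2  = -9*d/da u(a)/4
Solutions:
 u(a) = C1 + C2/a^(5/4)


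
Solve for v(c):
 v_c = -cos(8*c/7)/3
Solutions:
 v(c) = C1 - 7*sin(8*c/7)/24


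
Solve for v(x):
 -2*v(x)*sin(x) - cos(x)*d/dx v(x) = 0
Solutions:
 v(x) = C1*cos(x)^2


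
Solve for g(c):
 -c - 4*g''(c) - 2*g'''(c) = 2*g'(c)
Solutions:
 g(c) = C1 - c^2/4 + c + (C2 + C3*c)*exp(-c)


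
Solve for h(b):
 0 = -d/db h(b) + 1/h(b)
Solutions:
 h(b) = -sqrt(C1 + 2*b)
 h(b) = sqrt(C1 + 2*b)


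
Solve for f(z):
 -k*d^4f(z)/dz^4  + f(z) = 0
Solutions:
 f(z) = C1*exp(-z*(1/k)^(1/4)) + C2*exp(z*(1/k)^(1/4)) + C3*exp(-I*z*(1/k)^(1/4)) + C4*exp(I*z*(1/k)^(1/4))


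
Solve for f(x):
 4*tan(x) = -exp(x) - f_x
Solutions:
 f(x) = C1 - exp(x) + 4*log(cos(x))


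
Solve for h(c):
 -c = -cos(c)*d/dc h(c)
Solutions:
 h(c) = C1 + Integral(c/cos(c), c)


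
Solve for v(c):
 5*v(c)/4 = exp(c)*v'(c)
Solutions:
 v(c) = C1*exp(-5*exp(-c)/4)


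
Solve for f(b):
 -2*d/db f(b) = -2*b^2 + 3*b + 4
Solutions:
 f(b) = C1 + b^3/3 - 3*b^2/4 - 2*b


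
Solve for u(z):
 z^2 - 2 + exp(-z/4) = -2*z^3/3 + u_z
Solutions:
 u(z) = C1 + z^4/6 + z^3/3 - 2*z - 4*exp(-z/4)


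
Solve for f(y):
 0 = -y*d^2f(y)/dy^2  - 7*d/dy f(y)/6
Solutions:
 f(y) = C1 + C2/y^(1/6)


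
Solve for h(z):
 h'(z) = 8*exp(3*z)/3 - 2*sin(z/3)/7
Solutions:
 h(z) = C1 + 8*exp(3*z)/9 + 6*cos(z/3)/7


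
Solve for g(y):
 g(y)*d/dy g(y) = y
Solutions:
 g(y) = -sqrt(C1 + y^2)
 g(y) = sqrt(C1 + y^2)


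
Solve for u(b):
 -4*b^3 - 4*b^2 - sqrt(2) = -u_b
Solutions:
 u(b) = C1 + b^4 + 4*b^3/3 + sqrt(2)*b


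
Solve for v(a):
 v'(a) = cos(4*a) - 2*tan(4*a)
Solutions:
 v(a) = C1 + log(cos(4*a))/2 + sin(4*a)/4


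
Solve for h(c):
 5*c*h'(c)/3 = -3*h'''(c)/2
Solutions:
 h(c) = C1 + Integral(C2*airyai(-30^(1/3)*c/3) + C3*airybi(-30^(1/3)*c/3), c)


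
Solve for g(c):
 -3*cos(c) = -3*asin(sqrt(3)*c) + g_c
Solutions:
 g(c) = C1 + 3*c*asin(sqrt(3)*c) + sqrt(3)*sqrt(1 - 3*c^2) - 3*sin(c)


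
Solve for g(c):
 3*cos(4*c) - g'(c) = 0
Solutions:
 g(c) = C1 + 3*sin(4*c)/4


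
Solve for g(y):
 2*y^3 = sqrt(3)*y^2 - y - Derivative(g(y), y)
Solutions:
 g(y) = C1 - y^4/2 + sqrt(3)*y^3/3 - y^2/2


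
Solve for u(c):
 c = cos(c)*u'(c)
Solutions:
 u(c) = C1 + Integral(c/cos(c), c)


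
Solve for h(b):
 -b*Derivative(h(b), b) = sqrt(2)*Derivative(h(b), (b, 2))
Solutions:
 h(b) = C1 + C2*erf(2^(1/4)*b/2)


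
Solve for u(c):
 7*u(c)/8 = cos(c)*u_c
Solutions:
 u(c) = C1*(sin(c) + 1)^(7/16)/(sin(c) - 1)^(7/16)


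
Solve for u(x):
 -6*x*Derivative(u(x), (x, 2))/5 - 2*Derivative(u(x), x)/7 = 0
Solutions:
 u(x) = C1 + C2*x^(16/21)


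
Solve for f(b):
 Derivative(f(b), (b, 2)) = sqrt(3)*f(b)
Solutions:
 f(b) = C1*exp(-3^(1/4)*b) + C2*exp(3^(1/4)*b)


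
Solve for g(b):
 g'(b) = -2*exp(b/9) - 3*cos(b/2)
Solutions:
 g(b) = C1 - 18*exp(b/9) - 6*sin(b/2)


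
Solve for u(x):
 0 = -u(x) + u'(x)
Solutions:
 u(x) = C1*exp(x)


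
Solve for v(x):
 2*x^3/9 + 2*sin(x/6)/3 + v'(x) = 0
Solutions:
 v(x) = C1 - x^4/18 + 4*cos(x/6)


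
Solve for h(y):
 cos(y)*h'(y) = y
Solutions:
 h(y) = C1 + Integral(y/cos(y), y)


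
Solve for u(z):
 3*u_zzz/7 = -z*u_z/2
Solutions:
 u(z) = C1 + Integral(C2*airyai(-6^(2/3)*7^(1/3)*z/6) + C3*airybi(-6^(2/3)*7^(1/3)*z/6), z)


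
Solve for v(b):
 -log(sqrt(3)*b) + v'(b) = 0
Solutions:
 v(b) = C1 + b*log(b) - b + b*log(3)/2


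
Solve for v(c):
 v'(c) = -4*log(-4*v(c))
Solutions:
 Integral(1/(log(-_y) + 2*log(2)), (_y, v(c)))/4 = C1 - c


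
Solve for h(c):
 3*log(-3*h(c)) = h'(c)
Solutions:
 -Integral(1/(log(-_y) + log(3)), (_y, h(c)))/3 = C1 - c


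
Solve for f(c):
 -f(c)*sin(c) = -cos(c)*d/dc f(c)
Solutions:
 f(c) = C1/cos(c)


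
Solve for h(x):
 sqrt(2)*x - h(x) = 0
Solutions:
 h(x) = sqrt(2)*x


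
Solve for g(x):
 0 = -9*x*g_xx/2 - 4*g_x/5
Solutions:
 g(x) = C1 + C2*x^(37/45)


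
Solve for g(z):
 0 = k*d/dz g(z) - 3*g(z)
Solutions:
 g(z) = C1*exp(3*z/k)


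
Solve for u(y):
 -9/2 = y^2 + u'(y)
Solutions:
 u(y) = C1 - y^3/3 - 9*y/2


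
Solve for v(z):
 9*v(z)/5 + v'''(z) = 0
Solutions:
 v(z) = C3*exp(-15^(2/3)*z/5) + (C1*sin(3*3^(1/6)*5^(2/3)*z/10) + C2*cos(3*3^(1/6)*5^(2/3)*z/10))*exp(15^(2/3)*z/10)


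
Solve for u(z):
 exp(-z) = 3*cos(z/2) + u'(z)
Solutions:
 u(z) = C1 - 6*sin(z/2) - exp(-z)


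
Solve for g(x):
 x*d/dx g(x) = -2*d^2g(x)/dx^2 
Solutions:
 g(x) = C1 + C2*erf(x/2)


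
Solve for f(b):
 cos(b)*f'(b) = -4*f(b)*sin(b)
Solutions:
 f(b) = C1*cos(b)^4


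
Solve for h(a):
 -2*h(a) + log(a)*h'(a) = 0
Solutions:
 h(a) = C1*exp(2*li(a))


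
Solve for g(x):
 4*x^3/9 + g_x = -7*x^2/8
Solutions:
 g(x) = C1 - x^4/9 - 7*x^3/24


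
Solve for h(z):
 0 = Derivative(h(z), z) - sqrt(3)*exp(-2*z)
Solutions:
 h(z) = C1 - sqrt(3)*exp(-2*z)/2


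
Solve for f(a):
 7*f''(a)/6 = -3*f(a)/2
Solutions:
 f(a) = C1*sin(3*sqrt(7)*a/7) + C2*cos(3*sqrt(7)*a/7)


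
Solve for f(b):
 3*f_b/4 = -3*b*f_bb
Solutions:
 f(b) = C1 + C2*b^(3/4)


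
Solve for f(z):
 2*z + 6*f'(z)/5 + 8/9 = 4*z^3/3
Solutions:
 f(z) = C1 + 5*z^4/18 - 5*z^2/6 - 20*z/27


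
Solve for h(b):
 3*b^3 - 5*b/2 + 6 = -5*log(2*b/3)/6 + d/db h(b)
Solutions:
 h(b) = C1 + 3*b^4/4 - 5*b^2/4 + 5*b*log(b)/6 - 5*b*log(3)/6 + 5*b*log(2)/6 + 31*b/6


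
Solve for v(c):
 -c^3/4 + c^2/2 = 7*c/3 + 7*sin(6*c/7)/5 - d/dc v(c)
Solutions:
 v(c) = C1 + c^4/16 - c^3/6 + 7*c^2/6 - 49*cos(6*c/7)/30


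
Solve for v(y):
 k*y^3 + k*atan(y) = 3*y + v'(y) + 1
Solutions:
 v(y) = C1 + k*y^4/4 + k*(y*atan(y) - log(y^2 + 1)/2) - 3*y^2/2 - y


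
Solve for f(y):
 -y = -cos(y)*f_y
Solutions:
 f(y) = C1 + Integral(y/cos(y), y)


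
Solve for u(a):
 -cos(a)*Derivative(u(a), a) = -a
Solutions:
 u(a) = C1 + Integral(a/cos(a), a)


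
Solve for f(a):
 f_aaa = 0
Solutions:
 f(a) = C1 + C2*a + C3*a^2


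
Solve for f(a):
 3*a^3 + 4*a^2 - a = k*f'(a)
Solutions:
 f(a) = C1 + 3*a^4/(4*k) + 4*a^3/(3*k) - a^2/(2*k)


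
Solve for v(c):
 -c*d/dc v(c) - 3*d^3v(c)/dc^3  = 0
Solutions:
 v(c) = C1 + Integral(C2*airyai(-3^(2/3)*c/3) + C3*airybi(-3^(2/3)*c/3), c)


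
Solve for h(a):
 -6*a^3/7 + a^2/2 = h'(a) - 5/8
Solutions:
 h(a) = C1 - 3*a^4/14 + a^3/6 + 5*a/8


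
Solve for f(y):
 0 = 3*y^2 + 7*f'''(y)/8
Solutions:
 f(y) = C1 + C2*y + C3*y^2 - 2*y^5/35


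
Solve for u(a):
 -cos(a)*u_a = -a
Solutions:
 u(a) = C1 + Integral(a/cos(a), a)


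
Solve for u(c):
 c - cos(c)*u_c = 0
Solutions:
 u(c) = C1 + Integral(c/cos(c), c)


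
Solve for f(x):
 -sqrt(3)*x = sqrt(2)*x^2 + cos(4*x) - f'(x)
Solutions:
 f(x) = C1 + sqrt(2)*x^3/3 + sqrt(3)*x^2/2 + sin(4*x)/4


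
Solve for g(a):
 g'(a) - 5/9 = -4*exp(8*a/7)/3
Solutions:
 g(a) = C1 + 5*a/9 - 7*exp(8*a/7)/6


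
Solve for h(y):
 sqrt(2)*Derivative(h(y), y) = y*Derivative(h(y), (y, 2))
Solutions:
 h(y) = C1 + C2*y^(1 + sqrt(2))


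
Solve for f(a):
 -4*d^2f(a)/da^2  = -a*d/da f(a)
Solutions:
 f(a) = C1 + C2*erfi(sqrt(2)*a/4)


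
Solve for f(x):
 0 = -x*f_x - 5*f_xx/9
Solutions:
 f(x) = C1 + C2*erf(3*sqrt(10)*x/10)


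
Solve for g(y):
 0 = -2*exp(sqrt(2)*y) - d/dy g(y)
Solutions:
 g(y) = C1 - sqrt(2)*exp(sqrt(2)*y)


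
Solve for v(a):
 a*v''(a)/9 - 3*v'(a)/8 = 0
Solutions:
 v(a) = C1 + C2*a^(35/8)


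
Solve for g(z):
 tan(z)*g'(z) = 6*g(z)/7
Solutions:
 g(z) = C1*sin(z)^(6/7)


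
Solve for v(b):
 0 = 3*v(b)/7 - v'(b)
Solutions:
 v(b) = C1*exp(3*b/7)


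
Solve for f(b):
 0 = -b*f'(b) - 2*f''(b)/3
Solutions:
 f(b) = C1 + C2*erf(sqrt(3)*b/2)


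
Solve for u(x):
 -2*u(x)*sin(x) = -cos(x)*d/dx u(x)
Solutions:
 u(x) = C1/cos(x)^2


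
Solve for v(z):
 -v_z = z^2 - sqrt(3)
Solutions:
 v(z) = C1 - z^3/3 + sqrt(3)*z


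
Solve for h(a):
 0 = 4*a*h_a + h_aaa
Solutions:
 h(a) = C1 + Integral(C2*airyai(-2^(2/3)*a) + C3*airybi(-2^(2/3)*a), a)


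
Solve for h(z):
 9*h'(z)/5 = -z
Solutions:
 h(z) = C1 - 5*z^2/18


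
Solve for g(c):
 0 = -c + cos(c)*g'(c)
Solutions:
 g(c) = C1 + Integral(c/cos(c), c)


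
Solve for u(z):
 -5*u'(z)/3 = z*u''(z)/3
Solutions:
 u(z) = C1 + C2/z^4


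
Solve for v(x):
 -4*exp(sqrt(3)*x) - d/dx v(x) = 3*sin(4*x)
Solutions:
 v(x) = C1 - 4*sqrt(3)*exp(sqrt(3)*x)/3 + 3*cos(4*x)/4


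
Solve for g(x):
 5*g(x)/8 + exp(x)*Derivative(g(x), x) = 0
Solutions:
 g(x) = C1*exp(5*exp(-x)/8)


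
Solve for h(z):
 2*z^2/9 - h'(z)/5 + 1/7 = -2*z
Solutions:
 h(z) = C1 + 10*z^3/27 + 5*z^2 + 5*z/7


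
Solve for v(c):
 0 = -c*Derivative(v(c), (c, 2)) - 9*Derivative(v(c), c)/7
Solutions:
 v(c) = C1 + C2/c^(2/7)


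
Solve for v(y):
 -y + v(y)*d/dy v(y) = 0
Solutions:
 v(y) = -sqrt(C1 + y^2)
 v(y) = sqrt(C1 + y^2)


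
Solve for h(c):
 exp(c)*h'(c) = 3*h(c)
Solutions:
 h(c) = C1*exp(-3*exp(-c))


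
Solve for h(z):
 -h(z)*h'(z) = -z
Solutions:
 h(z) = -sqrt(C1 + z^2)
 h(z) = sqrt(C1 + z^2)


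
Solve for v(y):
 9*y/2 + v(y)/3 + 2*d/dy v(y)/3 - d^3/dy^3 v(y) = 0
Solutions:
 v(y) = C3*exp(y) - 27*y/2 + (C1*sin(sqrt(3)*y/6) + C2*cos(sqrt(3)*y/6))*exp(-y/2) + 27


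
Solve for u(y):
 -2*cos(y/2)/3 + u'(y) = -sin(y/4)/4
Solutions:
 u(y) = C1 + 4*sin(y/2)/3 + cos(y/4)


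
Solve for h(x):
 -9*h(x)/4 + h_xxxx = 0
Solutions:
 h(x) = C1*exp(-sqrt(6)*x/2) + C2*exp(sqrt(6)*x/2) + C3*sin(sqrt(6)*x/2) + C4*cos(sqrt(6)*x/2)


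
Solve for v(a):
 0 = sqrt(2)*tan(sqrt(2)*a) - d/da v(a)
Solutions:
 v(a) = C1 - log(cos(sqrt(2)*a))


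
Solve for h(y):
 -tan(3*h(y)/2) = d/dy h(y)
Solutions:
 h(y) = -2*asin(C1*exp(-3*y/2))/3 + 2*pi/3
 h(y) = 2*asin(C1*exp(-3*y/2))/3


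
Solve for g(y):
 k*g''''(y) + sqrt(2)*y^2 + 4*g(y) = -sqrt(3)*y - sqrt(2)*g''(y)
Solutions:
 g(y) = C1*exp(-2^(3/4)*y*sqrt((-sqrt(1 - 8*k) - 1)/k)/2) + C2*exp(2^(3/4)*y*sqrt((-sqrt(1 - 8*k) - 1)/k)/2) + C3*exp(-2^(3/4)*y*sqrt((sqrt(1 - 8*k) - 1)/k)/2) + C4*exp(2^(3/4)*y*sqrt((sqrt(1 - 8*k) - 1)/k)/2) - sqrt(2)*y^2/4 - sqrt(3)*y/4 + 1/4


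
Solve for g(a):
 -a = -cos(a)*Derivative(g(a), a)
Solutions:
 g(a) = C1 + Integral(a/cos(a), a)


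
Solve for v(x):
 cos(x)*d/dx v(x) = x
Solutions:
 v(x) = C1 + Integral(x/cos(x), x)


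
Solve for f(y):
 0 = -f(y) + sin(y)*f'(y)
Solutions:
 f(y) = C1*sqrt(cos(y) - 1)/sqrt(cos(y) + 1)


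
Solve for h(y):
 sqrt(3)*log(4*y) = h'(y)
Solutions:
 h(y) = C1 + sqrt(3)*y*log(y) - sqrt(3)*y + 2*sqrt(3)*y*log(2)


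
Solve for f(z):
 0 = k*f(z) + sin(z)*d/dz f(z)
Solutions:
 f(z) = C1*exp(k*(-log(cos(z) - 1) + log(cos(z) + 1))/2)


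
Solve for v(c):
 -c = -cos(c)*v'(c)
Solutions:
 v(c) = C1 + Integral(c/cos(c), c)


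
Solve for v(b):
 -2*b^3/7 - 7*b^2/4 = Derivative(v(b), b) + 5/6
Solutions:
 v(b) = C1 - b^4/14 - 7*b^3/12 - 5*b/6


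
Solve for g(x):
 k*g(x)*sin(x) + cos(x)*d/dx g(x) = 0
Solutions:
 g(x) = C1*exp(k*log(cos(x)))


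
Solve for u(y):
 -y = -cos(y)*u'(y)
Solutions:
 u(y) = C1 + Integral(y/cos(y), y)


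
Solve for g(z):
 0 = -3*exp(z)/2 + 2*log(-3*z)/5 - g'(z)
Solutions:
 g(z) = C1 + 2*z*log(-z)/5 + 2*z*(-1 + log(3))/5 - 3*exp(z)/2


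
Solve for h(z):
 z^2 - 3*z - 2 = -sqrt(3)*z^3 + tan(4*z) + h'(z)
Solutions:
 h(z) = C1 + sqrt(3)*z^4/4 + z^3/3 - 3*z^2/2 - 2*z + log(cos(4*z))/4


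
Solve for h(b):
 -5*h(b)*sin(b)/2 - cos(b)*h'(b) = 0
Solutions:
 h(b) = C1*cos(b)^(5/2)


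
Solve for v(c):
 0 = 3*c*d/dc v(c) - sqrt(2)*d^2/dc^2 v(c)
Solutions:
 v(c) = C1 + C2*erfi(2^(1/4)*sqrt(3)*c/2)


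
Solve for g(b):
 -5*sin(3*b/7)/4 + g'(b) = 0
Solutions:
 g(b) = C1 - 35*cos(3*b/7)/12


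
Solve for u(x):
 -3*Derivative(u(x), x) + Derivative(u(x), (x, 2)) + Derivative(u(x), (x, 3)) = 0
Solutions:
 u(x) = C1 + C2*exp(x*(-1 + sqrt(13))/2) + C3*exp(-x*(1 + sqrt(13))/2)


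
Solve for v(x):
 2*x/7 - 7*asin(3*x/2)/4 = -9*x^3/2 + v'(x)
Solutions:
 v(x) = C1 + 9*x^4/8 + x^2/7 - 7*x*asin(3*x/2)/4 - 7*sqrt(4 - 9*x^2)/12


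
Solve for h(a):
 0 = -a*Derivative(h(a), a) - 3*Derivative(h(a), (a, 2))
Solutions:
 h(a) = C1 + C2*erf(sqrt(6)*a/6)


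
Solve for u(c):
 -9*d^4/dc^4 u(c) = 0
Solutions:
 u(c) = C1 + C2*c + C3*c^2 + C4*c^3


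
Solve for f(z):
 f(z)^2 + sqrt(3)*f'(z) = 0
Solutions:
 f(z) = 3/(C1 + sqrt(3)*z)


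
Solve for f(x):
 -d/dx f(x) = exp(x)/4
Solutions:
 f(x) = C1 - exp(x)/4


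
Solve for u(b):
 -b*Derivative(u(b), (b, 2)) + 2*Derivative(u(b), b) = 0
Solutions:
 u(b) = C1 + C2*b^3


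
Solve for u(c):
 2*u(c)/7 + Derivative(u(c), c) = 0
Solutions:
 u(c) = C1*exp(-2*c/7)


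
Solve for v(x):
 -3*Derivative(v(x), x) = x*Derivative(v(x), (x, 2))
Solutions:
 v(x) = C1 + C2/x^2


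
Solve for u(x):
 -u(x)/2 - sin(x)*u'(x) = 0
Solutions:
 u(x) = C1*(cos(x) + 1)^(1/4)/(cos(x) - 1)^(1/4)


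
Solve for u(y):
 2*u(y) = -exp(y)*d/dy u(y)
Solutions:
 u(y) = C1*exp(2*exp(-y))


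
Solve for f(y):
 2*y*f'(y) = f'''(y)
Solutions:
 f(y) = C1 + Integral(C2*airyai(2^(1/3)*y) + C3*airybi(2^(1/3)*y), y)


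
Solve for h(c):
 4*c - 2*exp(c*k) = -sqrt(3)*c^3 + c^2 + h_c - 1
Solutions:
 h(c) = C1 + sqrt(3)*c^4/4 - c^3/3 + 2*c^2 + c - 2*exp(c*k)/k


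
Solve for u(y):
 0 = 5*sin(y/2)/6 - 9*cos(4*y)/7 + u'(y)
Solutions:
 u(y) = C1 + 9*sin(4*y)/28 + 5*cos(y/2)/3


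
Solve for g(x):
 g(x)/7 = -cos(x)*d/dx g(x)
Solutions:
 g(x) = C1*(sin(x) - 1)^(1/14)/(sin(x) + 1)^(1/14)


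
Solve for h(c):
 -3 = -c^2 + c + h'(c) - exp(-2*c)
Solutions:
 h(c) = C1 + c^3/3 - c^2/2 - 3*c - exp(-2*c)/2


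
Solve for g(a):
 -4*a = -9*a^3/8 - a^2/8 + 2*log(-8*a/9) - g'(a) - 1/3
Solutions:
 g(a) = C1 - 9*a^4/32 - a^3/24 + 2*a^2 + 2*a*log(-a) + a*(-4*log(3) - 7/3 + 6*log(2))


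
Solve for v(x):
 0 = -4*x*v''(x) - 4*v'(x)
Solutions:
 v(x) = C1 + C2*log(x)


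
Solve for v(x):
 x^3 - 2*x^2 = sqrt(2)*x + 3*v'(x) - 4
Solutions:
 v(x) = C1 + x^4/12 - 2*x^3/9 - sqrt(2)*x^2/6 + 4*x/3


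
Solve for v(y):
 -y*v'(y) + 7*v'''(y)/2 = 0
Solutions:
 v(y) = C1 + Integral(C2*airyai(2^(1/3)*7^(2/3)*y/7) + C3*airybi(2^(1/3)*7^(2/3)*y/7), y)


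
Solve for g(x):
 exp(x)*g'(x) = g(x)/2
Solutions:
 g(x) = C1*exp(-exp(-x)/2)


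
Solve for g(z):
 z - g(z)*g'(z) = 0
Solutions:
 g(z) = -sqrt(C1 + z^2)
 g(z) = sqrt(C1 + z^2)


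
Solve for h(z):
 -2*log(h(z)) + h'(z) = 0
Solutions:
 li(h(z)) = C1 + 2*z


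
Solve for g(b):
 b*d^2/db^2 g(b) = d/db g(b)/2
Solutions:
 g(b) = C1 + C2*b^(3/2)


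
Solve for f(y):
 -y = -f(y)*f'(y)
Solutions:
 f(y) = -sqrt(C1 + y^2)
 f(y) = sqrt(C1 + y^2)


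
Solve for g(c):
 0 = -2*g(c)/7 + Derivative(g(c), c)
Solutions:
 g(c) = C1*exp(2*c/7)


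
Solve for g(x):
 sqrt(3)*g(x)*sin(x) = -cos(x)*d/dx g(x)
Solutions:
 g(x) = C1*cos(x)^(sqrt(3))


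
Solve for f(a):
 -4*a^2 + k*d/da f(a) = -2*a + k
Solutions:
 f(a) = C1 + 4*a^3/(3*k) - a^2/k + a


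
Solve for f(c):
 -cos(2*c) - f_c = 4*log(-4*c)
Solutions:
 f(c) = C1 - 4*c*log(-c) - 8*c*log(2) + 4*c - sin(2*c)/2


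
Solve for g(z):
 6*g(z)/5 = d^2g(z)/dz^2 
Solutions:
 g(z) = C1*exp(-sqrt(30)*z/5) + C2*exp(sqrt(30)*z/5)


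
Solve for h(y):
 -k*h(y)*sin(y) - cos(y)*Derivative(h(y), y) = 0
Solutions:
 h(y) = C1*exp(k*log(cos(y)))


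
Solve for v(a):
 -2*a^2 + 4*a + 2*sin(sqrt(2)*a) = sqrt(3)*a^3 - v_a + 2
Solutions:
 v(a) = C1 + sqrt(3)*a^4/4 + 2*a^3/3 - 2*a^2 + 2*a + sqrt(2)*cos(sqrt(2)*a)


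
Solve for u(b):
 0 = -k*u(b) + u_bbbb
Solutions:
 u(b) = C1*exp(-b*k^(1/4)) + C2*exp(b*k^(1/4)) + C3*exp(-I*b*k^(1/4)) + C4*exp(I*b*k^(1/4))


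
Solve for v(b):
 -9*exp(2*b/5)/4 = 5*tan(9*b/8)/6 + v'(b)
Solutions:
 v(b) = C1 - 45*exp(2*b/5)/8 + 20*log(cos(9*b/8))/27


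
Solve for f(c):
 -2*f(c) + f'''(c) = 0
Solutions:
 f(c) = C3*exp(2^(1/3)*c) + (C1*sin(2^(1/3)*sqrt(3)*c/2) + C2*cos(2^(1/3)*sqrt(3)*c/2))*exp(-2^(1/3)*c/2)


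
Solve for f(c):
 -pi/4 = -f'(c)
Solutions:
 f(c) = C1 + pi*c/4


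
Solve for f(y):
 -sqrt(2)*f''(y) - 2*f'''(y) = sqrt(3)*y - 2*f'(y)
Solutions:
 f(y) = C1 + C2*exp(-sqrt(2)*y) + C3*exp(sqrt(2)*y/2) + sqrt(3)*y^2/4 + sqrt(6)*y/4


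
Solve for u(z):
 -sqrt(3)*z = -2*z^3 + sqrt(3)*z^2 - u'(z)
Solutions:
 u(z) = C1 - z^4/2 + sqrt(3)*z^3/3 + sqrt(3)*z^2/2


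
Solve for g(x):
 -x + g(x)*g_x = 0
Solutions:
 g(x) = -sqrt(C1 + x^2)
 g(x) = sqrt(C1 + x^2)


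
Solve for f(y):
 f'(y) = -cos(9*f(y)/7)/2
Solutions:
 y/2 - 7*log(sin(9*f(y)/7) - 1)/18 + 7*log(sin(9*f(y)/7) + 1)/18 = C1


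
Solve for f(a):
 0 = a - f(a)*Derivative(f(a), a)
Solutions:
 f(a) = -sqrt(C1 + a^2)
 f(a) = sqrt(C1 + a^2)


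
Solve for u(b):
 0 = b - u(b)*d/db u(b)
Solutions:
 u(b) = -sqrt(C1 + b^2)
 u(b) = sqrt(C1 + b^2)


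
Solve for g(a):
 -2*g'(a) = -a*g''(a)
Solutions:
 g(a) = C1 + C2*a^3


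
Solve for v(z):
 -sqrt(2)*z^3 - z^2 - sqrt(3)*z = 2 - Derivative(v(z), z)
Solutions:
 v(z) = C1 + sqrt(2)*z^4/4 + z^3/3 + sqrt(3)*z^2/2 + 2*z


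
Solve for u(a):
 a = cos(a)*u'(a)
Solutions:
 u(a) = C1 + Integral(a/cos(a), a)


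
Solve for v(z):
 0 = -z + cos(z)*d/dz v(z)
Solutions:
 v(z) = C1 + Integral(z/cos(z), z)


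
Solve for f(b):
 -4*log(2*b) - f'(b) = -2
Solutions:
 f(b) = C1 - 4*b*log(b) - b*log(16) + 6*b


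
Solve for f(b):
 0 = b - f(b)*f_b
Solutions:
 f(b) = -sqrt(C1 + b^2)
 f(b) = sqrt(C1 + b^2)


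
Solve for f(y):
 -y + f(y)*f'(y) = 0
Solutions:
 f(y) = -sqrt(C1 + y^2)
 f(y) = sqrt(C1 + y^2)


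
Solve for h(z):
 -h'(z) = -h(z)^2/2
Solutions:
 h(z) = -2/(C1 + z)


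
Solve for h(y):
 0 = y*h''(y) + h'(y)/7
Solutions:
 h(y) = C1 + C2*y^(6/7)


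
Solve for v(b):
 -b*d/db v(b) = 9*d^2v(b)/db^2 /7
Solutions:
 v(b) = C1 + C2*erf(sqrt(14)*b/6)


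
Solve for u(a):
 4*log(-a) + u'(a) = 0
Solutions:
 u(a) = C1 - 4*a*log(-a) + 4*a


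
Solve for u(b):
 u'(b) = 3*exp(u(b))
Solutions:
 u(b) = log(-1/(C1 + 3*b))


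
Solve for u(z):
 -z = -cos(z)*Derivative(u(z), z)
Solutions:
 u(z) = C1 + Integral(z/cos(z), z)


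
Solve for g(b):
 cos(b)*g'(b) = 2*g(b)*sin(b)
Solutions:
 g(b) = C1/cos(b)^2


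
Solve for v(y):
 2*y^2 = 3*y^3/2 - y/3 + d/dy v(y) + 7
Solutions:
 v(y) = C1 - 3*y^4/8 + 2*y^3/3 + y^2/6 - 7*y


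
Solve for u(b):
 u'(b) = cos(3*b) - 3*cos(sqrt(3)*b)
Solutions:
 u(b) = C1 + sin(3*b)/3 - sqrt(3)*sin(sqrt(3)*b)


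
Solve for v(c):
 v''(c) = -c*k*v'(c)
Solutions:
 v(c) = Piecewise((-sqrt(2)*sqrt(pi)*C1*erf(sqrt(2)*c*sqrt(k)/2)/(2*sqrt(k)) - C2, (k > 0) | (k < 0)), (-C1*c - C2, True))


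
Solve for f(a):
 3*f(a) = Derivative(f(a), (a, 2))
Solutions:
 f(a) = C1*exp(-sqrt(3)*a) + C2*exp(sqrt(3)*a)


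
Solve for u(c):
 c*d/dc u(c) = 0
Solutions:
 u(c) = C1


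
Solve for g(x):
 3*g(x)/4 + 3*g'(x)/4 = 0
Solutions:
 g(x) = C1*exp(-x)


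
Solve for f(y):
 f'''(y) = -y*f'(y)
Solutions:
 f(y) = C1 + Integral(C2*airyai(-y) + C3*airybi(-y), y)


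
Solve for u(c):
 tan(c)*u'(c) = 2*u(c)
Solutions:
 u(c) = C1*sin(c)^2


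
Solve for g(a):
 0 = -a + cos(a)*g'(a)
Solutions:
 g(a) = C1 + Integral(a/cos(a), a)


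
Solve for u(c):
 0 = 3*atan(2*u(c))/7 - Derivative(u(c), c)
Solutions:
 Integral(1/atan(2*_y), (_y, u(c))) = C1 + 3*c/7


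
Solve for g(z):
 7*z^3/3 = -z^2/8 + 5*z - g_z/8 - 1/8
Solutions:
 g(z) = C1 - 14*z^4/3 - z^3/3 + 20*z^2 - z


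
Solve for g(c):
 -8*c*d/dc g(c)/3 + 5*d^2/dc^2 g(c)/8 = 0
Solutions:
 g(c) = C1 + C2*erfi(4*sqrt(30)*c/15)


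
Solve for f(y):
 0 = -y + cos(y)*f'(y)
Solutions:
 f(y) = C1 + Integral(y/cos(y), y)


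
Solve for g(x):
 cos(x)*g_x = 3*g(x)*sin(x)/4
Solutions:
 g(x) = C1/cos(x)^(3/4)


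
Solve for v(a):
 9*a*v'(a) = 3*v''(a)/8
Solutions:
 v(a) = C1 + C2*erfi(2*sqrt(3)*a)


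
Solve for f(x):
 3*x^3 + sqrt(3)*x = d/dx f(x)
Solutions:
 f(x) = C1 + 3*x^4/4 + sqrt(3)*x^2/2


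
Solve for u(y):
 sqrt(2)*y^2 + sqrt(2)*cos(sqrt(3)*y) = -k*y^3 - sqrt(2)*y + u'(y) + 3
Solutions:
 u(y) = C1 + k*y^4/4 + sqrt(2)*y^3/3 + sqrt(2)*y^2/2 - 3*y + sqrt(6)*sin(sqrt(3)*y)/3


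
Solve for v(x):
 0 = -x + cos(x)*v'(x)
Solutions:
 v(x) = C1 + Integral(x/cos(x), x)


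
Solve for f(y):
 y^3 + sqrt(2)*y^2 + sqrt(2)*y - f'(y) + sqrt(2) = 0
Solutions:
 f(y) = C1 + y^4/4 + sqrt(2)*y^3/3 + sqrt(2)*y^2/2 + sqrt(2)*y


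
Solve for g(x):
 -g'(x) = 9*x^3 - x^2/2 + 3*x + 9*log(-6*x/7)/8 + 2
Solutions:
 g(x) = C1 - 9*x^4/4 + x^3/6 - 3*x^2/2 - 9*x*log(-x)/8 + x*(-9*log(6) - 7 + 9*log(7))/8


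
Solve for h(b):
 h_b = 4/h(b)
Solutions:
 h(b) = -sqrt(C1 + 8*b)
 h(b) = sqrt(C1 + 8*b)


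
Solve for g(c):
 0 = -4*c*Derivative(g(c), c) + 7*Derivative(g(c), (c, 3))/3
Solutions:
 g(c) = C1 + Integral(C2*airyai(12^(1/3)*7^(2/3)*c/7) + C3*airybi(12^(1/3)*7^(2/3)*c/7), c)


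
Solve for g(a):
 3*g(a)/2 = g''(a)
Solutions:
 g(a) = C1*exp(-sqrt(6)*a/2) + C2*exp(sqrt(6)*a/2)


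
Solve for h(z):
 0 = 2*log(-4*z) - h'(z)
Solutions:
 h(z) = C1 + 2*z*log(-z) + 2*z*(-1 + 2*log(2))


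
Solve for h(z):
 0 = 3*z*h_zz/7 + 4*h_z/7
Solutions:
 h(z) = C1 + C2/z^(1/3)


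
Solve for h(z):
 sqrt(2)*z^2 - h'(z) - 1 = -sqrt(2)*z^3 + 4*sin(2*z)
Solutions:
 h(z) = C1 + sqrt(2)*z^4/4 + sqrt(2)*z^3/3 - z + 2*cos(2*z)


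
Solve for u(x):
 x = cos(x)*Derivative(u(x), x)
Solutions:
 u(x) = C1 + Integral(x/cos(x), x)


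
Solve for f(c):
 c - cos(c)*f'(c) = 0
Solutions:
 f(c) = C1 + Integral(c/cos(c), c)


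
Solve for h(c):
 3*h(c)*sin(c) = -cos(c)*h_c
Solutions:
 h(c) = C1*cos(c)^3


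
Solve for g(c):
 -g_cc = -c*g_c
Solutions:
 g(c) = C1 + C2*erfi(sqrt(2)*c/2)


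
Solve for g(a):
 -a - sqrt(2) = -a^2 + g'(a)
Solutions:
 g(a) = C1 + a^3/3 - a^2/2 - sqrt(2)*a


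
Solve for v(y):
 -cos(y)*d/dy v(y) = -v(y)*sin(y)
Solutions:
 v(y) = C1/cos(y)


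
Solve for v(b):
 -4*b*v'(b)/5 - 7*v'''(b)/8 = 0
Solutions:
 v(b) = C1 + Integral(C2*airyai(-2*70^(2/3)*b/35) + C3*airybi(-2*70^(2/3)*b/35), b)


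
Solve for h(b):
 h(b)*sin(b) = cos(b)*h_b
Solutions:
 h(b) = C1/cos(b)


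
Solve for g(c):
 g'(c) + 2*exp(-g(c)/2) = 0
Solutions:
 g(c) = 2*log(C1 - c)


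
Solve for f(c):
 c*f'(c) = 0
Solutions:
 f(c) = C1


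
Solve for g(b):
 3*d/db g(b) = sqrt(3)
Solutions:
 g(b) = C1 + sqrt(3)*b/3


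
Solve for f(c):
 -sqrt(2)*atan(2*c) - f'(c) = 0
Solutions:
 f(c) = C1 - sqrt(2)*(c*atan(2*c) - log(4*c^2 + 1)/4)


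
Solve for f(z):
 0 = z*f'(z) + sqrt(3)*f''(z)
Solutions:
 f(z) = C1 + C2*erf(sqrt(2)*3^(3/4)*z/6)


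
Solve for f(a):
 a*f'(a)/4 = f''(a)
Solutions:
 f(a) = C1 + C2*erfi(sqrt(2)*a/4)


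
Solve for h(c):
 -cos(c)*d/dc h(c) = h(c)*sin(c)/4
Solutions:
 h(c) = C1*cos(c)^(1/4)


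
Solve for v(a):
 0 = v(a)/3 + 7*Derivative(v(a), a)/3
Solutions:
 v(a) = C1*exp(-a/7)


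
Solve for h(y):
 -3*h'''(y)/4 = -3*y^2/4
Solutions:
 h(y) = C1 + C2*y + C3*y^2 + y^5/60


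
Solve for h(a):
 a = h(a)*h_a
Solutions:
 h(a) = -sqrt(C1 + a^2)
 h(a) = sqrt(C1 + a^2)


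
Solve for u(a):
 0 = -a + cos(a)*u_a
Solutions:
 u(a) = C1 + Integral(a/cos(a), a)


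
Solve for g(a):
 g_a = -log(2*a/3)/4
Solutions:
 g(a) = C1 - a*log(a)/4 - a*log(2)/4 + a/4 + a*log(3)/4


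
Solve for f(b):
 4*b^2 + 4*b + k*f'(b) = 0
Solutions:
 f(b) = C1 - 4*b^3/(3*k) - 2*b^2/k


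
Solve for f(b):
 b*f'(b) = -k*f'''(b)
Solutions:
 f(b) = C1 + Integral(C2*airyai(b*(-1/k)^(1/3)) + C3*airybi(b*(-1/k)^(1/3)), b)


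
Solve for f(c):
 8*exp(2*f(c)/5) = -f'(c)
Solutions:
 f(c) = 5*log(-sqrt(-1/(C1 - 8*c))) - 5*log(2) + 5*log(10)/2
 f(c) = 5*log(-1/(C1 - 8*c))/2 - 5*log(2) + 5*log(10)/2


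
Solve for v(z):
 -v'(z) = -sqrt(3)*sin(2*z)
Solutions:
 v(z) = C1 - sqrt(3)*cos(2*z)/2


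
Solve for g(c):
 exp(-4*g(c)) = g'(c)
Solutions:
 g(c) = log(-I*(C1 + 4*c)^(1/4))
 g(c) = log(I*(C1 + 4*c)^(1/4))
 g(c) = log(-(C1 + 4*c)^(1/4))
 g(c) = log(C1 + 4*c)/4


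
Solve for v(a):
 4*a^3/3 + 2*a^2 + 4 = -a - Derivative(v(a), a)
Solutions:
 v(a) = C1 - a^4/3 - 2*a^3/3 - a^2/2 - 4*a


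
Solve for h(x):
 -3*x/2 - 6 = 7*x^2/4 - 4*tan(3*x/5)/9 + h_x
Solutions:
 h(x) = C1 - 7*x^3/12 - 3*x^2/4 - 6*x - 20*log(cos(3*x/5))/27


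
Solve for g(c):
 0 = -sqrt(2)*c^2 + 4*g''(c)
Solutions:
 g(c) = C1 + C2*c + sqrt(2)*c^4/48


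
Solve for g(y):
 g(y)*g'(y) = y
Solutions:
 g(y) = -sqrt(C1 + y^2)
 g(y) = sqrt(C1 + y^2)


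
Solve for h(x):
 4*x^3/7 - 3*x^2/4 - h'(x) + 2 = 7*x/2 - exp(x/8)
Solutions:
 h(x) = C1 + x^4/7 - x^3/4 - 7*x^2/4 + 2*x + 8*exp(x/8)


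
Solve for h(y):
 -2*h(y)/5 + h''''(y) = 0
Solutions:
 h(y) = C1*exp(-2^(1/4)*5^(3/4)*y/5) + C2*exp(2^(1/4)*5^(3/4)*y/5) + C3*sin(2^(1/4)*5^(3/4)*y/5) + C4*cos(2^(1/4)*5^(3/4)*y/5)


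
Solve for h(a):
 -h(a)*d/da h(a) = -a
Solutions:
 h(a) = -sqrt(C1 + a^2)
 h(a) = sqrt(C1 + a^2)


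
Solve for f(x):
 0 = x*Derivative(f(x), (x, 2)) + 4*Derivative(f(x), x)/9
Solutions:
 f(x) = C1 + C2*x^(5/9)


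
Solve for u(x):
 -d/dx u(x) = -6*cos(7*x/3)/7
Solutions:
 u(x) = C1 + 18*sin(7*x/3)/49


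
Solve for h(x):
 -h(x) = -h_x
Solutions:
 h(x) = C1*exp(x)


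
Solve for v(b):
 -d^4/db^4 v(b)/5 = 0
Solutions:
 v(b) = C1 + C2*b + C3*b^2 + C4*b^3


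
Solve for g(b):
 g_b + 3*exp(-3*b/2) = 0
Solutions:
 g(b) = C1 + 2*exp(-3*b/2)


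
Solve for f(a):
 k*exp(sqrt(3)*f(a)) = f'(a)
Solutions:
 f(a) = sqrt(3)*(2*log(-1/(C1 + a*k)) - log(3))/6


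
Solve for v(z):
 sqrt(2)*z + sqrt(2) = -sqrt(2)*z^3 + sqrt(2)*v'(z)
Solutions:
 v(z) = C1 + z^4/4 + z^2/2 + z


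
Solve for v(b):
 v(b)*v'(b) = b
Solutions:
 v(b) = -sqrt(C1 + b^2)
 v(b) = sqrt(C1 + b^2)


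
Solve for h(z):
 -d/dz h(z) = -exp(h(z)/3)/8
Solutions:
 h(z) = 3*log(-1/(C1 + z)) + 3*log(24)


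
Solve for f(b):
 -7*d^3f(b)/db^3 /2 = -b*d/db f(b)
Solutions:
 f(b) = C1 + Integral(C2*airyai(2^(1/3)*7^(2/3)*b/7) + C3*airybi(2^(1/3)*7^(2/3)*b/7), b)


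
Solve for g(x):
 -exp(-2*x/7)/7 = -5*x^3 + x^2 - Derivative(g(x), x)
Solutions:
 g(x) = C1 - 5*x^4/4 + x^3/3 - exp(-2*x/7)/2


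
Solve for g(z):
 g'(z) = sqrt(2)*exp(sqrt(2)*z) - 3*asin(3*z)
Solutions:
 g(z) = C1 - 3*z*asin(3*z) - sqrt(1 - 9*z^2) + exp(sqrt(2)*z)


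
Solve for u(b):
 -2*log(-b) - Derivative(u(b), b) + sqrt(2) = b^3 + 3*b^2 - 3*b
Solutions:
 u(b) = C1 - b^4/4 - b^3 + 3*b^2/2 - 2*b*log(-b) + b*(sqrt(2) + 2)


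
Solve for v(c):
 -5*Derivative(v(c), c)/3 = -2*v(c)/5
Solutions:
 v(c) = C1*exp(6*c/25)


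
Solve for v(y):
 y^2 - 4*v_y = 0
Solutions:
 v(y) = C1 + y^3/12


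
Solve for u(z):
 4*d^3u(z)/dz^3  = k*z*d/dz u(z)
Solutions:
 u(z) = C1 + Integral(C2*airyai(2^(1/3)*k^(1/3)*z/2) + C3*airybi(2^(1/3)*k^(1/3)*z/2), z)


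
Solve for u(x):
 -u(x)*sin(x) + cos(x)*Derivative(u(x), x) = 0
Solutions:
 u(x) = C1/cos(x)


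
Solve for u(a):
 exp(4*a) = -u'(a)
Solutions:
 u(a) = C1 - exp(4*a)/4


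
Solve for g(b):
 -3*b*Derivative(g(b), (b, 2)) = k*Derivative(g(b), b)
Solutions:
 g(b) = C1 + b^(1 - re(k)/3)*(C2*sin(log(b)*Abs(im(k))/3) + C3*cos(log(b)*im(k)/3))
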